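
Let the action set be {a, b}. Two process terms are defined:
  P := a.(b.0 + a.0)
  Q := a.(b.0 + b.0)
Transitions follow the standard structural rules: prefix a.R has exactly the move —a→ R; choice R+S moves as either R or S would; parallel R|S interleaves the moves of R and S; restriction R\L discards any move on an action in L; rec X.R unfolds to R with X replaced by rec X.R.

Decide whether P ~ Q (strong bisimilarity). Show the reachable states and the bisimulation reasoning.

Reachable graph of P (3 states):
  p0 = a.(b.0 + a.0) :: -a-> p1
  p1 = b.0 + a.0 :: -a-> p2, -b-> p2
  p2 = 0 :: stopped
Reachable graph of Q (3 states):
  q0 = a.(b.0 + b.0) :: -a-> q1
  q1 = b.0 + b.0 :: -b-> q2
  q2 = 0 :: stopped
Bisimilarity quotient blocks:
  B0 = {p0}
  B1 = {p1}
  B2 = {p2, q2}
  B3 = {q0}
  B4 = {q1}
p0 ∈ B0, q0 ∈ B3 → different blocks

NO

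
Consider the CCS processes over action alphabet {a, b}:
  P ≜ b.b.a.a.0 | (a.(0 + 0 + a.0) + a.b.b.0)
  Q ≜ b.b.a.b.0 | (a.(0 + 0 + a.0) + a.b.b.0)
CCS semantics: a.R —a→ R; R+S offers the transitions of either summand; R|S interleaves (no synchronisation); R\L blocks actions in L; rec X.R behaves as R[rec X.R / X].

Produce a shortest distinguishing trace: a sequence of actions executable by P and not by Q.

Reachable graph of P (25 states):
  m0 = b.b.a.a.0 | (a.(0 + 0 + a.0) + a.b.b.0) has moves -a-> m1, -a-> m2, -b-> m3
  m1 = b.b.a.a.0 | (0 + 0 + a.0) has moves -a-> m4, -b-> m5
  m2 = b.b.a.a.0 | b.b.0 has moves -b-> m6, -b-> m7
  m3 = b.a.a.0 | (a.(0 + 0 + a.0) + a.b.b.0) has moves -a-> m5, -a-> m6, -b-> m8
  m4 = b.b.a.a.0 | 0 has moves -b-> m9
  m5 = b.a.a.0 | (0 + 0 + a.0) has moves -a-> m9, -b-> m10
  m6 = b.a.a.0 | b.b.0 has moves -b-> m11, -b-> m12
  m7 = b.b.a.a.0 | b.0 has moves -b-> m12, -b-> m4
  m8 = a.a.0 | (a.(0 + 0 + a.0) + a.b.b.0) has moves -a-> m10, -a-> m11, -a-> m13
  m9 = b.a.a.0 | 0 has moves -b-> m14
  m10 = a.a.0 | (0 + 0 + a.0) has moves -a-> m14, -a-> m15
  m11 = a.a.0 | b.b.0 has moves -a-> m16, -b-> m17
  m12 = b.a.a.0 | b.0 has moves -b-> m17, -b-> m9
  m13 = a.0 | (a.(0 + 0 + a.0) + a.b.b.0) has moves -a-> m15, -a-> m16, -a-> m18
  m14 = a.a.0 | 0 has moves -a-> m19
  m15 = a.0 | (0 + 0 + a.0) has moves -a-> m19, -a-> m20
  m16 = a.0 | b.b.0 has moves -a-> m21, -b-> m22
  m17 = a.a.0 | b.0 has moves -a-> m22, -b-> m14
  m18 = 0 | (a.(0 + 0 + a.0) + a.b.b.0) has moves -a-> m20, -a-> m21
  m19 = a.0 | 0 has moves -a-> m23
  m20 = 0 | (0 + 0 + a.0) has moves -a-> m23
  m21 = 0 | b.b.0 has moves -b-> m24
  m22 = a.0 | b.0 has moves -a-> m24, -b-> m19
  m23 = 0 | 0 has moves stopped
  m24 = 0 | b.0 has moves -b-> m23
Reachable graph of Q (25 states):
  n0 = b.b.a.b.0 | (a.(0 + 0 + a.0) + a.b.b.0) has moves -a-> n1, -a-> n2, -b-> n3
  n1 = b.b.a.b.0 | (0 + 0 + a.0) has moves -a-> n4, -b-> n5
  n2 = b.b.a.b.0 | b.b.0 has moves -b-> n6, -b-> n7
  n3 = b.a.b.0 | (a.(0 + 0 + a.0) + a.b.b.0) has moves -a-> n5, -a-> n6, -b-> n8
  n4 = b.b.a.b.0 | 0 has moves -b-> n9
  n5 = b.a.b.0 | (0 + 0 + a.0) has moves -a-> n9, -b-> n10
  n6 = b.a.b.0 | b.b.0 has moves -b-> n11, -b-> n12
  n7 = b.b.a.b.0 | b.0 has moves -b-> n12, -b-> n4
  n8 = a.b.0 | (a.(0 + 0 + a.0) + a.b.b.0) has moves -a-> n10, -a-> n11, -a-> n13
  n9 = b.a.b.0 | 0 has moves -b-> n14
  n10 = a.b.0 | (0 + 0 + a.0) has moves -a-> n14, -a-> n15
  n11 = a.b.0 | b.b.0 has moves -a-> n16, -b-> n17
  n12 = b.a.b.0 | b.0 has moves -b-> n17, -b-> n9
  n13 = b.0 | (a.(0 + 0 + a.0) + a.b.b.0) has moves -a-> n15, -a-> n16, -b-> n18
  n14 = a.b.0 | 0 has moves -a-> n19
  n15 = b.0 | (0 + 0 + a.0) has moves -a-> n19, -b-> n20
  n16 = b.0 | b.b.0 has moves -b-> n21, -b-> n22
  n17 = a.b.0 | b.0 has moves -a-> n22, -b-> n14
  n18 = 0 | (a.(0 + 0 + a.0) + a.b.b.0) has moves -a-> n20, -a-> n21
  n19 = b.0 | 0 has moves -b-> n23
  n20 = 0 | (0 + 0 + a.0) has moves -a-> n23
  n21 = 0 | b.b.0 has moves -b-> n24
  n22 = b.0 | b.0 has moves -b-> n19, -b-> n24
  n23 = 0 | 0 has moves stopped
  n24 = 0 | b.0 has moves -b-> n23
Executing aabbaa from P (initial set {m0}):
  after a @ step 1: {m1, m2}
  after a @ step 2: {m4}
  after b @ step 3: {m9}
  after b @ step 4: {m14}
  after a @ step 5: {m19}
  after a @ step 6: {m23}
  P completes σ.
Executing aabbaa from Q (initial set {n0}):
  after a @ step 1: {n1, n2}
  after a @ step 2: {n4}
  after b @ step 3: {n9}
  after b @ step 4: {n14}
  after a @ step 5: {n19}
  after a @ step 6: no successor for Q

aabbaa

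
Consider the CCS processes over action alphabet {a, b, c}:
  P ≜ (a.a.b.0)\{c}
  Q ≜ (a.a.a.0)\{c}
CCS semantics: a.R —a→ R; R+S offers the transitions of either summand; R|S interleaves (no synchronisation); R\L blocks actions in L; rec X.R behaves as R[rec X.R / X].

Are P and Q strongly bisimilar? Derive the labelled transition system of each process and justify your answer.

Reachable graph of P (4 states):
  p0 = (a.a.b.0)\{c} has moves —a→ p1
  p1 = (a.b.0)\{c} has moves —a→ p2
  p2 = (b.0)\{c} has moves —b→ p3
  p3 = 0\{c} has moves ·
Reachable graph of Q (4 states):
  q0 = (a.a.a.0)\{c} has moves —a→ q1
  q1 = (a.a.0)\{c} has moves —a→ q2
  q2 = (a.0)\{c} has moves —a→ q3
  q3 = 0\{c} has moves ·
Bisimilarity quotient blocks:
  B0 = {p0}
  B1 = {p1}
  B2 = {p2}
  B3 = {p3, q3}
  B4 = {q0}
  B5 = {q1}
  B6 = {q2}
p0 ∈ B0, q0 ∈ B4 → different blocks

P ≁ Q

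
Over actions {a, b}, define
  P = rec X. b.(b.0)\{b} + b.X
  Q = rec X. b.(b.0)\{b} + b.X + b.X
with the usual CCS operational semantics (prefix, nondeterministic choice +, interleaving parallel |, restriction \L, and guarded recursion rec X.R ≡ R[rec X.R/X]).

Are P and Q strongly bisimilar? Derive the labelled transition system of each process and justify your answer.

LTS(P): 2 reachable states
  p0 = rec X. b.(b.0)\{b} + b.X has moves ··b··> p0, ··b··> p1
  p1 = (b.0)\{b} has moves stopped
LTS(Q): 2 reachable states
  q0 = rec X. b.(b.0)\{b} + b.X + b.X has moves ··b··> q0, ··b··> q1
  q1 = (b.0)\{b} has moves stopped
Coarsest stable partition (strong bisimilarity classes):
  B0 = {p0, q0}
  B1 = {p1, q1}
p0 ∈ B0, q0 ∈ B0 → same block

bisimilar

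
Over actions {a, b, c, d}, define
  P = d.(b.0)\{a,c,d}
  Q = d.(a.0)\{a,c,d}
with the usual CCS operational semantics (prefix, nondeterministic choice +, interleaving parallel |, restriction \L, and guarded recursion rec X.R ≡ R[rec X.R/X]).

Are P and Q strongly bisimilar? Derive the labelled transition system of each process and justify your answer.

not bisimilar

Reachable graph of P (3 states):
  s0 = d.(b.0)\{a,c,d} → —d→ s1
  s1 = (b.0)\{a,c,d} → —b→ s2
  s2 = 0\{a,c,d} → deadlocked
Reachable graph of Q (2 states):
  t0 = d.(a.0)\{a,c,d} → —d→ t1
  t1 = (a.0)\{a,c,d} → deadlocked
Bisimilarity quotient blocks:
  B0 = {s0}
  B1 = {s1}
  B2 = {s2, t1}
  B3 = {t0}
s0 ∈ B0, t0 ∈ B3 → different blocks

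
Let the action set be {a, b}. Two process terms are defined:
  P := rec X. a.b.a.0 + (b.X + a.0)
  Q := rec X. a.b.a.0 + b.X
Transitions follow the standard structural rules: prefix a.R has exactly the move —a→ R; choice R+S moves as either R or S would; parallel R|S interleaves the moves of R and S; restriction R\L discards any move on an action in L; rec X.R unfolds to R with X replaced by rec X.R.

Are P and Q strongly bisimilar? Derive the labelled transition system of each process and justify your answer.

LTS(P): 4 reachable states
  s0 = rec X. a.b.a.0 + (b.X + a.0) | --a--▸ s1, --a--▸ s2, --b--▸ s0
  s1 = 0 | (no moves)
  s2 = b.a.0 | --b--▸ s3
  s3 = a.0 | --a--▸ s1
LTS(Q): 4 reachable states
  t0 = rec X. a.b.a.0 + b.X | --a--▸ t1, --b--▸ t0
  t1 = b.a.0 | --b--▸ t2
  t2 = a.0 | --a--▸ t3
  t3 = 0 | (no moves)
Coarsest stable partition (strong bisimilarity classes):
  B0 = {s0}
  B1 = {s1, t3}
  B2 = {s2, t1}
  B3 = {s3, t2}
  B4 = {t0}
s0 ∈ B0, t0 ∈ B4 → different blocks

not bisimilar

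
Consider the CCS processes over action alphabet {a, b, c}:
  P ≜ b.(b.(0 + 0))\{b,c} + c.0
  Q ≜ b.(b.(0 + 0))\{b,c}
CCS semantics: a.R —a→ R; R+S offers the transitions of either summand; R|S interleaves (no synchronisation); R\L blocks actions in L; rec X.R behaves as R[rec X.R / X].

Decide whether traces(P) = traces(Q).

NO — witness ⟨c⟩

Reachable graph of P (3 states):
  u0 = b.(b.(0 + 0))\{b,c} + c.0 :: -b-> u1, -c-> u2
  u1 = (b.(0 + 0))\{b,c} :: ·
  u2 = 0 :: ·
Reachable graph of Q (2 states):
  v0 = b.(b.(0 + 0))\{b,c} :: -b-> v1
  v1 = (b.(0 + 0))\{b,c} :: ·
Executing c from P (initial set {u0}):
  [1] c ⇒ {u2}
  ✓ P
Executing c from Q (initial set {v0}):
  [1] c ⇒ ∅  — Q cannot continue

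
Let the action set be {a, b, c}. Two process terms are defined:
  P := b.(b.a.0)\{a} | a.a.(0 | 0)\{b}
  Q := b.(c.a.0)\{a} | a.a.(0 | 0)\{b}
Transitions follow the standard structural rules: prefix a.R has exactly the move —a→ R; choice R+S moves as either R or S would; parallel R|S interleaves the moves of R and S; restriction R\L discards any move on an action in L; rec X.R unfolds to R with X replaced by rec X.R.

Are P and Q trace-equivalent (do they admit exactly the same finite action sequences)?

NO — witness ⟨bb⟩

P's transition system — 9 states:
  u0 = b.(b.a.0)\{a} | a.a.(0 | 0)\{b} :: =a=> u1, =b=> u2
  u1 = b.(b.a.0)\{a} | a.(0 | 0)\{b} :: =a=> u3, =b=> u4
  u2 = (b.a.0)\{a} | a.a.(0 | 0)\{b} :: =a=> u4, =b=> u5
  u3 = b.(b.a.0)\{a} | (0 | 0)\{b} :: =b=> u6
  u4 = (b.a.0)\{a} | a.(0 | 0)\{b} :: =a=> u6, =b=> u7
  u5 = (a.0)\{a} | a.a.(0 | 0)\{b} :: =a=> u7
  u6 = (b.a.0)\{a} | (0 | 0)\{b} :: =b=> u8
  u7 = (a.0)\{a} | a.(0 | 0)\{b} :: =a=> u8
  u8 = (a.0)\{a} | (0 | 0)\{b} :: stopped
Q's transition system — 9 states:
  v0 = b.(c.a.0)\{a} | a.a.(0 | 0)\{b} :: =a=> v1, =b=> v2
  v1 = b.(c.a.0)\{a} | a.(0 | 0)\{b} :: =a=> v3, =b=> v4
  v2 = (c.a.0)\{a} | a.a.(0 | 0)\{b} :: =a=> v4, =c=> v5
  v3 = b.(c.a.0)\{a} | (0 | 0)\{b} :: =b=> v6
  v4 = (c.a.0)\{a} | a.(0 | 0)\{b} :: =a=> v6, =c=> v7
  v5 = (a.0)\{a} | a.a.(0 | 0)\{b} :: =a=> v7
  v6 = (c.a.0)\{a} | (0 | 0)\{b} :: =c=> v8
  v7 = (a.0)\{a} | a.(0 | 0)\{b} :: =a=> v8
  v8 = (a.0)\{a} | (0 | 0)\{b} :: stopped
Trace ⟨bb⟩ through P, begin at {u0}:
  [1] b ⇒ {u2}
  [2] b ⇒ {u5}
  — P admits the full trace.
Trace ⟨bb⟩ through Q, begin at {v0}:
  [1] b ⇒ {v2}
  [2] b ⇒ ∅ (Q stuck)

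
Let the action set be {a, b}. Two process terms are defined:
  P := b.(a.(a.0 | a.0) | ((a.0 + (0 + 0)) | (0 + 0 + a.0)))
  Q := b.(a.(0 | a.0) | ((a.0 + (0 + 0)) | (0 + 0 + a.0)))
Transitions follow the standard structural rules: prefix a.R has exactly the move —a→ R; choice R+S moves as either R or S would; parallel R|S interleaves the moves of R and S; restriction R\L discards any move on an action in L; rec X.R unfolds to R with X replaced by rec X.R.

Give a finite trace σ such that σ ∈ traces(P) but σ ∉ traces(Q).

baaaaa

LTS(P): 21 reachable states
  p0 = b.(a.(a.0 | a.0) | ((a.0 + (0 + 0)) | (0 + 0 + a.0))) :: —b→ p1
  p1 = a.(a.0 | a.0) | ((a.0 + (0 + 0)) | (0 + 0 + a.0)) :: —a→ p2, —a→ p3, —a→ p4
  p2 = a.(a.0 | a.0) | ((a.0 + (0 + 0)) | 0) :: —a→ p5, —a→ p6
  p3 = a.(a.0 | a.0) | (0 | (0 + 0 + a.0)) :: —a→ p5, —a→ p7
  p4 = a.0 | a.0 | ((a.0 + (0 + 0)) | (0 + 0 + a.0)) :: —a→ p6, —a→ p7, —a→ p8, —a→ p9
  p5 = a.(a.0 | a.0) | (0 | 0) :: —a→ p10
  p6 = a.0 | a.0 | ((a.0 + (0 + 0)) | 0) :: —a→ p10, —a→ p11, —a→ p12
  p7 = a.0 | a.0 | (0 | (0 + 0 + a.0)) :: —a→ p10, —a→ p13, —a→ p14
  p8 = 0 | a.0 | ((a.0 + (0 + 0)) | (0 + 0 + a.0)) :: —a→ p11, —a→ p13, —a→ p15
  p9 = a.0 | 0 | ((a.0 + (0 + 0)) | (0 + 0 + a.0)) :: —a→ p12, —a→ p14, —a→ p15
  p10 = a.0 | a.0 | (0 | 0) :: —a→ p16, —a→ p17
  p11 = 0 | a.0 | ((a.0 + (0 + 0)) | 0) :: —a→ p16, —a→ p18
  p12 = a.0 | 0 | ((a.0 + (0 + 0)) | 0) :: —a→ p17, —a→ p18
  p13 = 0 | a.0 | (0 | (0 + 0 + a.0)) :: —a→ p16, —a→ p19
  p14 = a.0 | 0 | (0 | (0 + 0 + a.0)) :: —a→ p17, —a→ p19
  p15 = 0 | 0 | ((a.0 + (0 + 0)) | (0 + 0 + a.0)) :: —a→ p18, —a→ p19
  p16 = 0 | a.0 | (0 | 0) :: —a→ p20
  p17 = a.0 | 0 | (0 | 0) :: —a→ p20
  p18 = 0 | 0 | ((a.0 + (0 + 0)) | 0) :: —a→ p20
  p19 = 0 | 0 | (0 | (0 + 0 + a.0)) :: —a→ p20
  p20 = 0 | 0 | (0 | 0) :: (no moves)
LTS(Q): 13 reachable states
  q0 = b.(a.(0 | a.0) | ((a.0 + (0 + 0)) | (0 + 0 + a.0))) :: —b→ q1
  q1 = a.(0 | a.0) | ((a.0 + (0 + 0)) | (0 + 0 + a.0)) :: —a→ q2, —a→ q3, —a→ q4
  q2 = 0 | a.0 | ((a.0 + (0 + 0)) | (0 + 0 + a.0)) :: —a→ q5, —a→ q6, —a→ q7
  q3 = a.(0 | a.0) | ((a.0 + (0 + 0)) | 0) :: —a→ q6, —a→ q8
  q4 = a.(0 | a.0) | (0 | (0 + 0 + a.0)) :: —a→ q7, —a→ q8
  q5 = 0 | 0 | ((a.0 + (0 + 0)) | (0 + 0 + a.0)) :: —a→ q10, —a→ q9
  q6 = 0 | a.0 | ((a.0 + (0 + 0)) | 0) :: —a→ q11, —a→ q9
  q7 = 0 | a.0 | (0 | (0 + 0 + a.0)) :: —a→ q10, —a→ q11
  q8 = a.(0 | a.0) | (0 | 0) :: —a→ q11
  q9 = 0 | 0 | ((a.0 + (0 + 0)) | 0) :: —a→ q12
  q10 = 0 | 0 | (0 | (0 + 0 + a.0)) :: —a→ q12
  q11 = 0 | a.0 | (0 | 0) :: —a→ q12
  q12 = 0 | 0 | (0 | 0) :: (no moves)
Run σ = ⟨baaaaa⟩ on P: start {p0}
  [1] b ⇒ {p1}
  [2] a ⇒ {p2, p3, p4}
  [3] a ⇒ {p5, p6, p7, p8, p9}
  [4] a ⇒ {p10, p11, p12, p13, p14, p15}
  [5] a ⇒ {p16, p17, p18, p19}
  [6] a ⇒ {p20}
  P completes σ.
Run σ = ⟨baaaaa⟩ on Q: start {q0}
  [1] b ⇒ {q1}
  [2] a ⇒ {q2, q3, q4}
  [3] a ⇒ {q5, q6, q7, q8}
  [4] a ⇒ {q10, q11, q9}
  [5] a ⇒ {q12}
  [6] a ⇒ ∅ (Q stuck)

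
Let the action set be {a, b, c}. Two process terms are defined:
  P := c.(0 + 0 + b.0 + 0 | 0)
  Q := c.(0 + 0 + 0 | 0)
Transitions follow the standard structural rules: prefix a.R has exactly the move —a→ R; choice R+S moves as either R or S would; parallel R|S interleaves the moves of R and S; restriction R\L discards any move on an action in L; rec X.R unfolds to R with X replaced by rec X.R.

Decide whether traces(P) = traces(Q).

trace-distinct — witness ⟨cb⟩

P's transition system — 3 states:
  m0 = c.(0 + 0 + b.0 + 0 | 0) | —c→ m1
  m1 = 0 + 0 + b.0 + 0 | 0 | —b→ m2
  m2 = 0 | stopped
Q's transition system — 2 states:
  n0 = c.(0 + 0 + 0 | 0) | —c→ n1
  n1 = 0 + 0 + 0 | 0 | stopped
Run σ = ⟨cb⟩ on P: start {m0}
  step 1 (c): {m1}
  step 2 (b): {m2}
  P completes σ.
Run σ = ⟨cb⟩ on Q: start {n0}
  step 1 (c): {n1}
  step 2 (b): no successor for Q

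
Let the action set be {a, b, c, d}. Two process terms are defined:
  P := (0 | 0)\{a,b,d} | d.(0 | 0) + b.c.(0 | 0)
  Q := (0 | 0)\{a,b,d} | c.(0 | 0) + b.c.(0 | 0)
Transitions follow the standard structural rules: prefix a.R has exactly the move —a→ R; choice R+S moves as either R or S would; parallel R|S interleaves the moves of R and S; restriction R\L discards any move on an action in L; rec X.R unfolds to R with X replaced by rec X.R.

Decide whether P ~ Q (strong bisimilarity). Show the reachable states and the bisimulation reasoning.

NO

Reachable graph of P (4 states):
  u0 = (0 | 0)\{a,b,d} | d.(0 | 0) + b.c.(0 | 0) has moves ··b··> u1, ··d··> u2
  u1 = c.(0 | 0) has moves ··c··> u3
  u2 = (0 | 0)\{a,b,d} | (0 | 0) has moves (no moves)
  u3 = 0 | 0 has moves (no moves)
Reachable graph of Q (4 states):
  v0 = (0 | 0)\{a,b,d} | c.(0 | 0) + b.c.(0 | 0) has moves ··b··> v1, ··c··> v2
  v1 = c.(0 | 0) has moves ··c··> v3
  v2 = (0 | 0)\{a,b,d} | (0 | 0) has moves (no moves)
  v3 = 0 | 0 has moves (no moves)
Coarsest stable partition (strong bisimilarity classes):
  B0 = {u0}
  B1 = {u2, u3, v2, v3}
  B2 = {u1, v1}
  B3 = {v0}
u0 ∈ B0, v0 ∈ B3 → different blocks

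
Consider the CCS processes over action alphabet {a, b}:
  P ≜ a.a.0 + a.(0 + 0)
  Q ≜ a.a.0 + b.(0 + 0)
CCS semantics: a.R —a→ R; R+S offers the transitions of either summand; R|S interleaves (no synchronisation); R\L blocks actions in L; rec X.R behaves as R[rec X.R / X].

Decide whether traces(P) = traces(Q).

Reachable graph of P (4 states):
  u0 = a.a.0 + a.(0 + 0) has moves =a=> u1, =a=> u2
  u1 = 0 + 0 has moves ·
  u2 = a.0 has moves =a=> u3
  u3 = 0 has moves ·
Reachable graph of Q (4 states):
  v0 = a.a.0 + b.(0 + 0) has moves =a=> v1, =b=> v2
  v1 = a.0 has moves =a=> v3
  v2 = 0 + 0 has moves ·
  v3 = 0 has moves ·
Trace ⟨b⟩ through Q, begin at {v0}:
  [1] b ⇒ {v2}
  ✓ Q
Trace ⟨b⟩ through P, begin at {u0}:
  [1] b ⇒ ∅ (P stuck)

NO — witness ⟨b⟩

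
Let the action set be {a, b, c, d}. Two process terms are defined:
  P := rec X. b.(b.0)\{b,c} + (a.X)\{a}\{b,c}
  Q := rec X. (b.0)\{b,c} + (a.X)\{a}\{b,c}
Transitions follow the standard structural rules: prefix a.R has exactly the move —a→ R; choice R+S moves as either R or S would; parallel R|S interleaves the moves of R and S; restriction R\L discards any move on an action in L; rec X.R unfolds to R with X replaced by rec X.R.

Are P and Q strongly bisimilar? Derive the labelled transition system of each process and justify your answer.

Reachable graph of P (2 states):
  s0 = rec X. b.(b.0)\{b,c} + (a.X)\{a}\{b,c} :: ··b··> s1
  s1 = (b.0)\{b,c} :: deadlocked
Reachable graph of Q (1 states):
  t0 = rec X. (b.0)\{b,c} + (a.X)\{a}\{b,c} :: deadlocked
Coarsest stable partition (strong bisimilarity classes):
  B0 = {s0}
  B1 = {s1, t0}
s0 ∈ B0, t0 ∈ B1 → different blocks

P ≁ Q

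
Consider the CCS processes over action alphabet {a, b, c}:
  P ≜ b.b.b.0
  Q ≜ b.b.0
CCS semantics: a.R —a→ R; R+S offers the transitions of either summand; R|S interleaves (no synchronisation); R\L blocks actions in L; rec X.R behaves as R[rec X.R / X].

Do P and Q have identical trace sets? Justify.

P's transition system — 4 states:
  u0 = b.b.b.0 ⊢ ··b··> u1
  u1 = b.b.0 ⊢ ··b··> u2
  u2 = b.0 ⊢ ··b··> u3
  u3 = 0 ⊢ ·
Q's transition system — 3 states:
  v0 = b.b.0 ⊢ ··b··> v1
  v1 = b.0 ⊢ ··b··> v2
  v2 = 0 ⊢ ·
Run σ = ⟨bbb⟩ on P: start {u0}
  after b @ step 1: {u1}
  after b @ step 2: {u2}
  after b @ step 3: {u3}
  ✓ P
Run σ = ⟨bbb⟩ on Q: start {v0}
  after b @ step 1: {v1}
  after b @ step 2: {v2}
  after b @ step 3: no successor for Q

trace-distinct — witness ⟨bbb⟩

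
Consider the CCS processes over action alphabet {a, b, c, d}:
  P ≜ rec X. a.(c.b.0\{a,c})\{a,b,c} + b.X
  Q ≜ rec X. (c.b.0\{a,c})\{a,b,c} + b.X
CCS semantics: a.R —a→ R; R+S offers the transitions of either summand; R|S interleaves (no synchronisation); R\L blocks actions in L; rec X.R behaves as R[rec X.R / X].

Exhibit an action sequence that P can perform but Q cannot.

LTS(P): 2 reachable states
  u0 = rec X. a.(c.b.0\{a,c})\{a,b,c} + b.X → —a→ u1, —b→ u0
  u1 = (c.b.0\{a,c})\{a,b,c} → ·
LTS(Q): 1 reachable states
  v0 = rec X. (c.b.0\{a,c})\{a,b,c} + b.X → —b→ v0
Run σ = ⟨a⟩ on P: start {u0}
  [1] a ⇒ {u1}
  ✓ P
Run σ = ⟨a⟩ on Q: start {v0}
  [1] a ⇒ no successor for Q

a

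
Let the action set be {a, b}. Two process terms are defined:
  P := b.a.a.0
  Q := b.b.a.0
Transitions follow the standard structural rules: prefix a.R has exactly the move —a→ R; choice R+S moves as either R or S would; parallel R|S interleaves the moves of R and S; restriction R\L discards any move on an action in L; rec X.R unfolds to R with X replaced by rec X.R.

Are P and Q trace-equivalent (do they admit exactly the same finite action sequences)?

traces(P) ≠ traces(Q) — witness ⟨ba⟩

Reachable graph of P (4 states):
  m0 = b.a.a.0 | —b→ m1
  m1 = a.a.0 | —a→ m2
  m2 = a.0 | —a→ m3
  m3 = 0 | deadlocked
Reachable graph of Q (4 states):
  n0 = b.b.a.0 | —b→ n1
  n1 = b.a.0 | —b→ n2
  n2 = a.0 | —a→ n3
  n3 = 0 | deadlocked
Executing ba from P (initial set {m0}):
  step 1 (b): {m1}
  step 2 (a): {m2}
  — P admits the full trace.
Executing ba from Q (initial set {n0}):
  step 1 (b): {n1}
  step 2 (a): ∅  — Q cannot continue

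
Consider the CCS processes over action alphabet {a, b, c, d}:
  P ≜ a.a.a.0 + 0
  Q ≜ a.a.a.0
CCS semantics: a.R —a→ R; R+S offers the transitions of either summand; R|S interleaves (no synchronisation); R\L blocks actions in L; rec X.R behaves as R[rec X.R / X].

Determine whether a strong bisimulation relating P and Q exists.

Reachable graph of P (4 states):
  m0 = a.a.a.0 + 0 has moves ··a··> m1
  m1 = a.a.0 has moves ··a··> m2
  m2 = a.0 has moves ··a··> m3
  m3 = 0 has moves ·
Reachable graph of Q (4 states):
  n0 = a.a.a.0 has moves ··a··> n1
  n1 = a.a.0 has moves ··a··> n2
  n2 = a.0 has moves ··a··> n3
  n3 = 0 has moves ·
Partition-refinement fixed point:
  B0 = {m0, n0}
  B1 = {m1, n1}
  B2 = {m2, n2}
  B3 = {m3, n3}
m0 ∈ B0, n0 ∈ B0 → same block

P ~ Q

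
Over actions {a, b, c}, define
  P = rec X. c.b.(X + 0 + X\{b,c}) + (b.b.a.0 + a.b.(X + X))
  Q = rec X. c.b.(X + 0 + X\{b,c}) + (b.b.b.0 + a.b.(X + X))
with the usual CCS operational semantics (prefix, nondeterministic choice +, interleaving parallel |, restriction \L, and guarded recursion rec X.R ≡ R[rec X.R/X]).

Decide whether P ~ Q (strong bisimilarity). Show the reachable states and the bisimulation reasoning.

P ≁ Q

P's transition system — 9 states:
  p0 = rec X. c.b.(X + 0 + X\{b,c}) + (b.b.a.0 + a.b.(X + X)) ⊢ --a--▸ p1, --b--▸ p2, --c--▸ p3
  p1 = b.((rec X. c.b.(X + 0 + X\{b,c}) + (b.b.a.0 + a.b.(X + X))) + (rec X. c.b.(X + 0 + X\{b,c}) + (b.b.a.0 + a.b.(X + X)))) ⊢ --b--▸ p4
  p2 = b.a.0 ⊢ --b--▸ p5
  p3 = b.((rec X. c.b.(X + 0 + X\{b,c}) + (b.b.a.0 + a.b.(X + X))) + 0 + (rec X. c.b.(X + 0 + X\{b,c}) + (b.b.a.0 + a.b.(X + X)))\{b,c}) ⊢ --b--▸ p6
  p4 = (rec X. c.b.(X + 0 + X\{b,c}) + (b.b.a.0 + a.b.(X + X))) + (rec X. c.b.(X + 0 + X\{b,c}) + (b.b.a.0 + a.b.(X + X))) ⊢ --a--▸ p1, --b--▸ p2, --c--▸ p3
  p5 = a.0 ⊢ --a--▸ p7
  p6 = (rec X. c.b.(X + 0 + X\{b,c}) + (b.b.a.0 + a.b.(X + X))) + 0 + (rec X. c.b.(X + 0 + X\{b,c}) + (b.b.a.0 + a.b.(X + X)))\{b,c} ⊢ --a--▸ p1, --a--▸ p8, --b--▸ p2, --c--▸ p3
  p7 = 0 ⊢ deadlocked
  p8 = (b.((rec X. c.b.(X + 0 + X\{b,c}) + (b.b.a.0 + a.b.(X + X))) + (rec X. c.b.(X + 0 + X\{b,c}) + (b.b.a.0 + a.b.(X + X)))))\{b,c} ⊢ deadlocked
Q's transition system — 9 states:
  q0 = rec X. c.b.(X + 0 + X\{b,c}) + (b.b.b.0 + a.b.(X + X)) ⊢ --a--▸ q1, --b--▸ q2, --c--▸ q3
  q1 = b.((rec X. c.b.(X + 0 + X\{b,c}) + (b.b.b.0 + a.b.(X + X))) + (rec X. c.b.(X + 0 + X\{b,c}) + (b.b.b.0 + a.b.(X + X)))) ⊢ --b--▸ q4
  q2 = b.b.0 ⊢ --b--▸ q5
  q3 = b.((rec X. c.b.(X + 0 + X\{b,c}) + (b.b.b.0 + a.b.(X + X))) + 0 + (rec X. c.b.(X + 0 + X\{b,c}) + (b.b.b.0 + a.b.(X + X)))\{b,c}) ⊢ --b--▸ q6
  q4 = (rec X. c.b.(X + 0 + X\{b,c}) + (b.b.b.0 + a.b.(X + X))) + (rec X. c.b.(X + 0 + X\{b,c}) + (b.b.b.0 + a.b.(X + X))) ⊢ --a--▸ q1, --b--▸ q2, --c--▸ q3
  q5 = b.0 ⊢ --b--▸ q7
  q6 = (rec X. c.b.(X + 0 + X\{b,c}) + (b.b.b.0 + a.b.(X + X))) + 0 + (rec X. c.b.(X + 0 + X\{b,c}) + (b.b.b.0 + a.b.(X + X)))\{b,c} ⊢ --a--▸ q1, --a--▸ q8, --b--▸ q2, --c--▸ q3
  q7 = 0 ⊢ deadlocked
  q8 = (b.((rec X. c.b.(X + 0 + X\{b,c}) + (b.b.b.0 + a.b.(X + X))) + (rec X. c.b.(X + 0 + X\{b,c}) + (b.b.b.0 + a.b.(X + X)))))\{b,c} ⊢ deadlocked
Bisimilarity quotient blocks:
  B0 = {p0, p4}
  B1 = {p2}
  B2 = {p5}
  B3 = {p7, p8, q7, q8}
  B4 = {p1}
  B5 = {p3}
  B6 = {p6}
  B7 = {q0, q4}
  B8 = {q2}
  B9 = {q5}
  B10 = {q3}
  B11 = {q6}
  B12 = {q1}
p0 ∈ B0, q0 ∈ B7 → different blocks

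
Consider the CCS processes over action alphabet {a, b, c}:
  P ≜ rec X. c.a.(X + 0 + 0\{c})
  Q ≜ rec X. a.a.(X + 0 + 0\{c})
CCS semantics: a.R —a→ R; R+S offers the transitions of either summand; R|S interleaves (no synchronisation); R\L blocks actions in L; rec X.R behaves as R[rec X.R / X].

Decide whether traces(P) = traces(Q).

P's transition system — 3 states:
  m0 = rec X. c.a.(X + 0 + 0\{c}) | ··c··> m1
  m1 = a.((rec X. c.a.(X + 0 + 0\{c})) + 0 + 0\{c}) | ··a··> m2
  m2 = (rec X. c.a.(X + 0 + 0\{c})) + 0 + 0\{c} | ··c··> m1
Q's transition system — 3 states:
  n0 = rec X. a.a.(X + 0 + 0\{c}) | ··a··> n1
  n1 = a.((rec X. a.a.(X + 0 + 0\{c})) + 0 + 0\{c}) | ··a··> n2
  n2 = (rec X. a.a.(X + 0 + 0\{c})) + 0 + 0\{c} | ··a··> n1
Run σ = ⟨c⟩ on P: start {m0}
  [1] c ⇒ {m1}
  ✓ P
Run σ = ⟨c⟩ on Q: start {n0}
  [1] c ⇒ no successor for Q

trace-distinct — witness ⟨c⟩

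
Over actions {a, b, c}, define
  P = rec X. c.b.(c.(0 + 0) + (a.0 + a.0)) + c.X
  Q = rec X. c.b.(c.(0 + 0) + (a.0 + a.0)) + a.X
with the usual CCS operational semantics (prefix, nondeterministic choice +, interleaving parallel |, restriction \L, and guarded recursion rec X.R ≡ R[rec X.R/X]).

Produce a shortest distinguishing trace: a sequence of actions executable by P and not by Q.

P's transition system — 5 states:
  p0 = rec X. c.b.(c.(0 + 0) + (a.0 + a.0)) + c.X → -c-> p0, -c-> p1
  p1 = b.(c.(0 + 0) + (a.0 + a.0)) → -b-> p2
  p2 = c.(0 + 0) + (a.0 + a.0) → -a-> p3, -c-> p4
  p3 = 0 → (no moves)
  p4 = 0 + 0 → (no moves)
Q's transition system — 5 states:
  q0 = rec X. c.b.(c.(0 + 0) + (a.0 + a.0)) + a.X → -a-> q0, -c-> q1
  q1 = b.(c.(0 + 0) + (a.0 + a.0)) → -b-> q2
  q2 = c.(0 + 0) + (a.0 + a.0) → -a-> q3, -c-> q4
  q3 = 0 → (no moves)
  q4 = 0 + 0 → (no moves)
Trace ⟨cc⟩ through P, begin at {p0}:
  [1] c ⇒ {p0, p1}
  [2] c ⇒ {p0, p1}
  — P admits the full trace.
Trace ⟨cc⟩ through Q, begin at {q0}:
  [1] c ⇒ {q1}
  [2] c ⇒ no successor for Q

cc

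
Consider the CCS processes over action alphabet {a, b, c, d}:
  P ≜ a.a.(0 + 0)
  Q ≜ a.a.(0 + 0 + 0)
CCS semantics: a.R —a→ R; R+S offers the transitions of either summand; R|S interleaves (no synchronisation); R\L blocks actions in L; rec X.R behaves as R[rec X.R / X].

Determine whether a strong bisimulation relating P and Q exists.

bisimilar

LTS(P): 3 reachable states
  s0 = a.a.(0 + 0) has moves --a--▸ s1
  s1 = a.(0 + 0) has moves --a--▸ s2
  s2 = 0 + 0 has moves (no moves)
LTS(Q): 3 reachable states
  t0 = a.a.(0 + 0 + 0) has moves --a--▸ t1
  t1 = a.(0 + 0 + 0) has moves --a--▸ t2
  t2 = 0 + 0 + 0 has moves (no moves)
Partition-refinement fixed point:
  B0 = {s0, t0}
  B1 = {s1, t1}
  B2 = {s2, t2}
s0 ∈ B0, t0 ∈ B0 → same block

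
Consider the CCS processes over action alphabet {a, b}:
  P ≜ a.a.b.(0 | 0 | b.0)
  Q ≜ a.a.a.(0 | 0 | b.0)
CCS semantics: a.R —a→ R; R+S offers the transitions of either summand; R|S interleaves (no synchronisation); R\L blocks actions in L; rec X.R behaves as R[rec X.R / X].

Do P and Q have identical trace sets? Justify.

trace-distinct — witness ⟨aab⟩

LTS(P): 5 reachable states
  s0 = a.a.b.(0 | 0 | b.0) :: --a--▸ s1
  s1 = a.b.(0 | 0 | b.0) :: --a--▸ s2
  s2 = b.(0 | 0 | b.0) :: --b--▸ s3
  s3 = 0 | 0 | b.0 :: --b--▸ s4
  s4 = 0 | 0 | 0 :: ·
LTS(Q): 5 reachable states
  t0 = a.a.a.(0 | 0 | b.0) :: --a--▸ t1
  t1 = a.a.(0 | 0 | b.0) :: --a--▸ t2
  t2 = a.(0 | 0 | b.0) :: --a--▸ t3
  t3 = 0 | 0 | b.0 :: --b--▸ t4
  t4 = 0 | 0 | 0 :: ·
Run σ = ⟨aab⟩ on P: start {s0}
  step 1 (a): {s1}
  step 2 (a): {s2}
  step 3 (b): {s3}
  P completes σ.
Run σ = ⟨aab⟩ on Q: start {t0}
  step 1 (a): {t1}
  step 2 (a): {t2}
  step 3 (b): ∅  — Q cannot continue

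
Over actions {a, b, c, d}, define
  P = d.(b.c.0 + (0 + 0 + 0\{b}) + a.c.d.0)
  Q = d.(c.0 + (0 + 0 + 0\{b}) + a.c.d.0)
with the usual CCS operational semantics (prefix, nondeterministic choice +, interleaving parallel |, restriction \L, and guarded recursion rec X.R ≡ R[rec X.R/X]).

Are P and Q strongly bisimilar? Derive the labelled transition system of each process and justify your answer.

not bisimilar

P's transition system — 6 states:
  s0 = d.(b.c.0 + (0 + 0 + 0\{b}) + a.c.d.0) :: —d→ s1
  s1 = b.c.0 + (0 + 0 + 0\{b}) + a.c.d.0 :: —a→ s2, —b→ s3
  s2 = c.d.0 :: —c→ s4
  s3 = c.0 :: —c→ s5
  s4 = d.0 :: —d→ s5
  s5 = 0 :: deadlocked
Q's transition system — 5 states:
  t0 = d.(c.0 + (0 + 0 + 0\{b}) + a.c.d.0) :: —d→ t1
  t1 = c.0 + (0 + 0 + 0\{b}) + a.c.d.0 :: —a→ t2, —c→ t3
  t2 = c.d.0 :: —c→ t4
  t3 = 0 :: deadlocked
  t4 = d.0 :: —d→ t3
Bisimilarity quotient blocks:
  B0 = {s0}
  B1 = {s1}
  B2 = {s3}
  B3 = {s5, t3}
  B4 = {s2, t2}
  B5 = {s4, t4}
  B6 = {t0}
  B7 = {t1}
s0 ∈ B0, t0 ∈ B6 → different blocks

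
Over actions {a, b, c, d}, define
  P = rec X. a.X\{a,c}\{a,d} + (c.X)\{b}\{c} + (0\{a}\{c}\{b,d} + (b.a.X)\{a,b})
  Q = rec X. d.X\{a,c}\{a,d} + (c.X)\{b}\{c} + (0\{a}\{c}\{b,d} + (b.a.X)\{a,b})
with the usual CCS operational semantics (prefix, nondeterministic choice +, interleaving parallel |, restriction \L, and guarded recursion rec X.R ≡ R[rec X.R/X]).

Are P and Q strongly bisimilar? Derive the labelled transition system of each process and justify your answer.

Reachable graph of P (2 states):
  p0 = rec X. a.X\{a,c}\{a,d} + (c.X)\{b}\{c} + (0\{a}\{c}\{b,d} + (b.a.X)\{a,b}) ⊢ ··a··> p1
  p1 = (rec X. a.X\{a,c}\{a,d} + (c.X)\{b}\{c} + (0\{a}\{c}\{b,d} + (b.a.X)\{a,b}))\{a,c}\{a,d} ⊢ stopped
Reachable graph of Q (2 states):
  q0 = rec X. d.X\{a,c}\{a,d} + (c.X)\{b}\{c} + (0\{a}\{c}\{b,d} + (b.a.X)\{a,b}) ⊢ ··d··> q1
  q1 = (rec X. d.X\{a,c}\{a,d} + (c.X)\{b}\{c} + (0\{a}\{c}\{b,d} + (b.a.X)\{a,b}))\{a,c}\{a,d} ⊢ stopped
Partition-refinement fixed point:
  B0 = {p0}
  B1 = {p1, q1}
  B2 = {q0}
p0 ∈ B0, q0 ∈ B2 → different blocks

NO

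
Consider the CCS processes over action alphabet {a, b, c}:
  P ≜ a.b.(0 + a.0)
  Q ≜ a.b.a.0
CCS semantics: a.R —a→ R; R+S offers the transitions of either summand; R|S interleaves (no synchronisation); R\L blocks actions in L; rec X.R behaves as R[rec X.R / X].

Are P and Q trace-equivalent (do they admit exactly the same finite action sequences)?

trace-equivalent

Reachable graph of P (4 states):
  s0 = a.b.(0 + a.0) → -a-> s1
  s1 = b.(0 + a.0) → -b-> s2
  s2 = 0 + a.0 → -a-> s3
  s3 = 0 → deadlocked
Reachable graph of Q (4 states):
  t0 = a.b.a.0 → -a-> t1
  t1 = b.a.0 → -b-> t2
  t2 = a.0 → -a-> t3
  t3 = 0 → deadlocked
Bisimilarity quotient blocks:
  B0 = {s0, t0}
  B1 = {s1, t1}
  B2 = {s2, t2}
  B3 = {s3, t3}
s0 ∈ B0, t0 ∈ B0 → same block
Bisimilar ⇒ trace-equivalent.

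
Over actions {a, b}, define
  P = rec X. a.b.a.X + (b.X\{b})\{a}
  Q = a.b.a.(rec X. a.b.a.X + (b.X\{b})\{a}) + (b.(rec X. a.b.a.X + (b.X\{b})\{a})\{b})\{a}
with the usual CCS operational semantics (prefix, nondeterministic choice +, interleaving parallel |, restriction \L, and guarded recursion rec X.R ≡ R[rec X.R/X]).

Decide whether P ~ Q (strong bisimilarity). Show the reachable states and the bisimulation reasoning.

bisimilar

P's transition system — 4 states:
  m0 = rec X. a.b.a.X + (b.X\{b})\{a} :: --a--▸ m1, --b--▸ m2
  m1 = b.a.(rec X. a.b.a.X + (b.X\{b})\{a}) :: --b--▸ m3
  m2 = (rec X. a.b.a.X + (b.X\{b})\{a})\{b}\{a} :: ∅
  m3 = a.(rec X. a.b.a.X + (b.X\{b})\{a}) :: --a--▸ m0
Q's transition system — 5 states:
  n0 = a.b.a.(rec X. a.b.a.X + (b.X\{b})\{a}) + (b.(rec X. a.b.a.X + (b.X\{b})\{a})\{b})\{a} :: --a--▸ n1, --b--▸ n2
  n1 = b.a.(rec X. a.b.a.X + (b.X\{b})\{a}) :: --b--▸ n3
  n2 = (rec X. a.b.a.X + (b.X\{b})\{a})\{b}\{a} :: ∅
  n3 = a.(rec X. a.b.a.X + (b.X\{b})\{a}) :: --a--▸ n4
  n4 = rec X. a.b.a.X + (b.X\{b})\{a} :: --a--▸ n1, --b--▸ n2
Partition-refinement fixed point:
  B0 = {m0, n0, n4}
  B1 = {m1, n1}
  B2 = {m3, n3}
  B3 = {m2, n2}
m0 ∈ B0, n0 ∈ B0 → same block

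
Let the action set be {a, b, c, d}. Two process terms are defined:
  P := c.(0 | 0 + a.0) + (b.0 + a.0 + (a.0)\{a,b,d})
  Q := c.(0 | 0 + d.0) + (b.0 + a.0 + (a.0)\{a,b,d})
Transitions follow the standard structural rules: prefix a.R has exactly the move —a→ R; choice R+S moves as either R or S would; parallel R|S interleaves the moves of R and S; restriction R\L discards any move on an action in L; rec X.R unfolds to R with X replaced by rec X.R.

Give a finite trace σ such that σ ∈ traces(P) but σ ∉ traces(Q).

Reachable graph of P (3 states):
  p0 = c.(0 | 0 + a.0) + (b.0 + a.0 + (a.0)\{a,b,d}) | --a--▸ p1, --b--▸ p1, --c--▸ p2
  p1 = 0 | stopped
  p2 = 0 | 0 + a.0 | --a--▸ p1
Reachable graph of Q (3 states):
  q0 = c.(0 | 0 + d.0) + (b.0 + a.0 + (a.0)\{a,b,d}) | --a--▸ q1, --b--▸ q1, --c--▸ q2
  q1 = 0 | stopped
  q2 = 0 | 0 + d.0 | --d--▸ q1
Run σ = ⟨ca⟩ on P: start {p0}
  step 1 (c): {p2}
  step 2 (a): {p1}
  P completes σ.
Run σ = ⟨ca⟩ on Q: start {q0}
  step 1 (c): {q2}
  step 2 (a): ∅ (Q stuck)

ca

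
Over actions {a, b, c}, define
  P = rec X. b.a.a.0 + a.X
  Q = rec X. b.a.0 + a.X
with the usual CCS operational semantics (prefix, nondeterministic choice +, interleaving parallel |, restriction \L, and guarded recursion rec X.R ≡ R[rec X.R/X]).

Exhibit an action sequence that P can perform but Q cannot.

Reachable graph of P (4 states):
  s0 = rec X. b.a.a.0 + a.X | --a--▸ s0, --b--▸ s1
  s1 = a.a.0 | --a--▸ s2
  s2 = a.0 | --a--▸ s3
  s3 = 0 | (no moves)
Reachable graph of Q (3 states):
  t0 = rec X. b.a.0 + a.X | --a--▸ t0, --b--▸ t1
  t1 = a.0 | --a--▸ t2
  t2 = 0 | (no moves)
Run σ = ⟨baa⟩ on P: start {s0}
  [1] b ⇒ {s1}
  [2] a ⇒ {s2}
  [3] a ⇒ {s3}
  P completes σ.
Run σ = ⟨baa⟩ on Q: start {t0}
  [1] b ⇒ {t1}
  [2] a ⇒ {t2}
  [3] a ⇒ no successor for Q

baa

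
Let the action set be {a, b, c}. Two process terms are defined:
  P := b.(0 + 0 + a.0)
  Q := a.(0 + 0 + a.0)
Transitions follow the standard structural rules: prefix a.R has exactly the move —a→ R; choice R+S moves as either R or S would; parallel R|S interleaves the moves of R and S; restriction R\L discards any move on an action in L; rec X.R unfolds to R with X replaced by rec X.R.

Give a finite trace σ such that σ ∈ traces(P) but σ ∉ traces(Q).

Reachable graph of P (3 states):
  m0 = b.(0 + 0 + a.0) → =b=> m1
  m1 = 0 + 0 + a.0 → =a=> m2
  m2 = 0 → deadlocked
Reachable graph of Q (3 states):
  n0 = a.(0 + 0 + a.0) → =a=> n1
  n1 = 0 + 0 + a.0 → =a=> n2
  n2 = 0 → deadlocked
Run σ = ⟨b⟩ on P: start {m0}
  [1] b ⇒ {m1}
  P completes σ.
Run σ = ⟨b⟩ on Q: start {n0}
  [1] b ⇒ no successor for Q

b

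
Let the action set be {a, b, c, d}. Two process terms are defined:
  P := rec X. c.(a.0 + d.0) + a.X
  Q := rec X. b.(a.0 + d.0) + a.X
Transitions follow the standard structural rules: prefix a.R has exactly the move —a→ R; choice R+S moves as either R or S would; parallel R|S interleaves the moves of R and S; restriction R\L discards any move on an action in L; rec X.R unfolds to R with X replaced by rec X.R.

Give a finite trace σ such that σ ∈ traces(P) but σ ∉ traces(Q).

Reachable graph of P (3 states):
  s0 = rec X. c.(a.0 + d.0) + a.X ⊢ --a--▸ s0, --c--▸ s1
  s1 = a.0 + d.0 ⊢ --a--▸ s2, --d--▸ s2
  s2 = 0 ⊢ deadlocked
Reachable graph of Q (3 states):
  t0 = rec X. b.(a.0 + d.0) + a.X ⊢ --a--▸ t0, --b--▸ t1
  t1 = a.0 + d.0 ⊢ --a--▸ t2, --d--▸ t2
  t2 = 0 ⊢ deadlocked
Executing c from P (initial set {s0}):
  step 1 (c): {s1}
  P completes σ.
Executing c from Q (initial set {t0}):
  step 1 (c): no successor for Q

c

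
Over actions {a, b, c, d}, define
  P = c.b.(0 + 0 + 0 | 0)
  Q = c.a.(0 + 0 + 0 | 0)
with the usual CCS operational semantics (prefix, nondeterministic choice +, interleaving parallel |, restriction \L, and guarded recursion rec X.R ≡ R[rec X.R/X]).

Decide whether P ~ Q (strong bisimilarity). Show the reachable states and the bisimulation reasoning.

Reachable graph of P (3 states):
  p0 = c.b.(0 + 0 + 0 | 0) ⊢ =c=> p1
  p1 = b.(0 + 0 + 0 | 0) ⊢ =b=> p2
  p2 = 0 + 0 + 0 | 0 ⊢ stopped
Reachable graph of Q (3 states):
  q0 = c.a.(0 + 0 + 0 | 0) ⊢ =c=> q1
  q1 = a.(0 + 0 + 0 | 0) ⊢ =a=> q2
  q2 = 0 + 0 + 0 | 0 ⊢ stopped
Bisimilarity quotient blocks:
  B0 = {p0}
  B1 = {p1}
  B2 = {p2, q2}
  B3 = {q0}
  B4 = {q1}
p0 ∈ B0, q0 ∈ B3 → different blocks

P ≁ Q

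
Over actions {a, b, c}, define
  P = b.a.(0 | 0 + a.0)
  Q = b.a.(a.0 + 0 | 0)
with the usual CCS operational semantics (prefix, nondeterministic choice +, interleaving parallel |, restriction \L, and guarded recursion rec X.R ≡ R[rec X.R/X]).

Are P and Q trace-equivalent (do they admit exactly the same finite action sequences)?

YES

Reachable graph of P (4 states):
  s0 = b.a.(0 | 0 + a.0) | ··b··> s1
  s1 = a.(0 | 0 + a.0) | ··a··> s2
  s2 = 0 | 0 + a.0 | ··a··> s3
  s3 = 0 | stopped
Reachable graph of Q (4 states):
  t0 = b.a.(a.0 + 0 | 0) | ··b··> t1
  t1 = a.(a.0 + 0 | 0) | ··a··> t2
  t2 = a.0 + 0 | 0 | ··a··> t3
  t3 = 0 | stopped
Partition-refinement fixed point:
  B0 = {s0, t0}
  B1 = {s1, t1}
  B2 = {s2, t2}
  B3 = {s3, t3}
s0 ∈ B0, t0 ∈ B0 → same block
Bisimilar ⇒ trace-equivalent.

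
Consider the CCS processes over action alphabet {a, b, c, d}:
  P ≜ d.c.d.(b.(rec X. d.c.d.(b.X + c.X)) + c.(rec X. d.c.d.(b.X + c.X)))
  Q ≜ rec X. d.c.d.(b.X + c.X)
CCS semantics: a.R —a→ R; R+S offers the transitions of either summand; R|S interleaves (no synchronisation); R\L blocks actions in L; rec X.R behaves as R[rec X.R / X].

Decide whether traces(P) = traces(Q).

trace-equivalent

LTS(P): 5 reachable states
  s0 = d.c.d.(b.(rec X. d.c.d.(b.X + c.X)) + c.(rec X. d.c.d.(b.X + c.X))) :: —d→ s1
  s1 = c.d.(b.(rec X. d.c.d.(b.X + c.X)) + c.(rec X. d.c.d.(b.X + c.X))) :: —c→ s2
  s2 = d.(b.(rec X. d.c.d.(b.X + c.X)) + c.(rec X. d.c.d.(b.X + c.X))) :: —d→ s3
  s3 = b.(rec X. d.c.d.(b.X + c.X)) + c.(rec X. d.c.d.(b.X + c.X)) :: —b→ s4, —c→ s4
  s4 = rec X. d.c.d.(b.X + c.X) :: —d→ s1
LTS(Q): 4 reachable states
  t0 = rec X. d.c.d.(b.X + c.X) :: —d→ t1
  t1 = c.d.(b.(rec X. d.c.d.(b.X + c.X)) + c.(rec X. d.c.d.(b.X + c.X))) :: —c→ t2
  t2 = d.(b.(rec X. d.c.d.(b.X + c.X)) + c.(rec X. d.c.d.(b.X + c.X))) :: —d→ t3
  t3 = b.(rec X. d.c.d.(b.X + c.X)) + c.(rec X. d.c.d.(b.X + c.X)) :: —b→ t0, —c→ t0
Bisimilarity quotient blocks:
  B0 = {s0, s4, t0}
  B1 = {s1, t1}
  B2 = {s2, t2}
  B3 = {s3, t3}
s0 ∈ B0, t0 ∈ B0 → same block
Bisimilar ⇒ trace-equivalent.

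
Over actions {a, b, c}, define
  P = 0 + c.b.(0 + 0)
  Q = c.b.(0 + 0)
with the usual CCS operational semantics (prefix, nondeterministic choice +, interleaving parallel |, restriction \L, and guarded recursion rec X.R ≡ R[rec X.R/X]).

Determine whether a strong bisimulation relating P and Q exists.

P ~ Q

P's transition system — 3 states:
  u0 = 0 + c.b.(0 + 0) ⊢ =c=> u1
  u1 = b.(0 + 0) ⊢ =b=> u2
  u2 = 0 + 0 ⊢ deadlocked
Q's transition system — 3 states:
  v0 = c.b.(0 + 0) ⊢ =c=> v1
  v1 = b.(0 + 0) ⊢ =b=> v2
  v2 = 0 + 0 ⊢ deadlocked
Bisimilarity quotient blocks:
  B0 = {u0, v0}
  B1 = {u1, v1}
  B2 = {u2, v2}
u0 ∈ B0, v0 ∈ B0 → same block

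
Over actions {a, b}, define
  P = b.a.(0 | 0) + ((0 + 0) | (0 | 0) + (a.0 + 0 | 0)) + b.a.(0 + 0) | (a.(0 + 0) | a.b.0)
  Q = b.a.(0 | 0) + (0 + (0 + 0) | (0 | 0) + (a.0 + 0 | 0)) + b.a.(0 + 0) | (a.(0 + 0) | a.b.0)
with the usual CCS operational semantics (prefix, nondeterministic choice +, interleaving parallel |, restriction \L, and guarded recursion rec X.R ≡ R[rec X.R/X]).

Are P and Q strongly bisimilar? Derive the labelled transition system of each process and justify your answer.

LTS(P): 21 reachable states
  p0 = b.a.(0 | 0) + ((0 + 0) | (0 | 0) + (a.0 + 0 | 0)) + b.a.(0 + 0) | (a.(0 + 0) | a.b.0) | =a=> p1, =a=> p2, =a=> p3, =b=> p4, =b=> p5
  p1 = 0 | (no moves)
  p2 = b.a.(0 + 0) | ((0 + 0) | a.b.0) | =a=> p6, =b=> p7
  p3 = b.a.(0 + 0) | (a.(0 + 0) | b.0) | =a=> p6, =b=> p8, =b=> p9
  p4 = a.(0 + 0) | (a.(0 + 0) | a.b.0) | =a=> p10, =a=> p7, =a=> p8
  p5 = a.(0 | 0) | =a=> p11
  p6 = b.a.(0 + 0) | ((0 + 0) | b.0) | =b=> p12, =b=> p13
  p7 = a.(0 + 0) | ((0 + 0) | a.b.0) | =a=> p12, =a=> p14
  p8 = a.(0 + 0) | (a.(0 + 0) | b.0) | =a=> p12, =a=> p15, =b=> p16
  p9 = b.a.(0 + 0) | (a.(0 + 0) | 0) | =a=> p13, =b=> p16
  p10 = (0 + 0) | (a.(0 + 0) | a.b.0) | =a=> p14, =a=> p15
  p11 = 0 | 0 | (no moves)
  p12 = a.(0 + 0) | ((0 + 0) | b.0) | =a=> p17, =b=> p18
  p13 = b.a.(0 + 0) | ((0 + 0) | 0) | =b=> p18
  p14 = (0 + 0) | ((0 + 0) | a.b.0) | =a=> p17
  p15 = (0 + 0) | (a.(0 + 0) | b.0) | =a=> p17, =b=> p19
  p16 = a.(0 + 0) | (a.(0 + 0) | 0) | =a=> p18, =a=> p19
  p17 = (0 + 0) | ((0 + 0) | b.0) | =b=> p20
  p18 = a.(0 + 0) | ((0 + 0) | 0) | =a=> p20
  p19 = (0 + 0) | (a.(0 + 0) | 0) | =a=> p20
  p20 = (0 + 0) | ((0 + 0) | 0) | (no moves)
LTS(Q): 21 reachable states
  q0 = b.a.(0 | 0) + (0 + (0 + 0) | (0 | 0) + (a.0 + 0 | 0)) + b.a.(0 + 0) | (a.(0 + 0) | a.b.0) | =a=> q1, =a=> q2, =a=> q3, =b=> q4, =b=> q5
  q1 = 0 | (no moves)
  q2 = b.a.(0 + 0) | ((0 + 0) | a.b.0) | =a=> q6, =b=> q7
  q3 = b.a.(0 + 0) | (a.(0 + 0) | b.0) | =a=> q6, =b=> q8, =b=> q9
  q4 = a.(0 + 0) | (a.(0 + 0) | a.b.0) | =a=> q10, =a=> q7, =a=> q8
  q5 = a.(0 | 0) | =a=> q11
  q6 = b.a.(0 + 0) | ((0 + 0) | b.0) | =b=> q12, =b=> q13
  q7 = a.(0 + 0) | ((0 + 0) | a.b.0) | =a=> q12, =a=> q14
  q8 = a.(0 + 0) | (a.(0 + 0) | b.0) | =a=> q12, =a=> q15, =b=> q16
  q9 = b.a.(0 + 0) | (a.(0 + 0) | 0) | =a=> q13, =b=> q16
  q10 = (0 + 0) | (a.(0 + 0) | a.b.0) | =a=> q14, =a=> q15
  q11 = 0 | 0 | (no moves)
  q12 = a.(0 + 0) | ((0 + 0) | b.0) | =a=> q17, =b=> q18
  q13 = b.a.(0 + 0) | ((0 + 0) | 0) | =b=> q18
  q14 = (0 + 0) | ((0 + 0) | a.b.0) | =a=> q17
  q15 = (0 + 0) | (a.(0 + 0) | b.0) | =a=> q17, =b=> q19
  q16 = a.(0 + 0) | (a.(0 + 0) | 0) | =a=> q18, =a=> q19
  q17 = (0 + 0) | ((0 + 0) | b.0) | =b=> q20
  q18 = a.(0 + 0) | ((0 + 0) | 0) | =a=> q20
  q19 = (0 + 0) | (a.(0 + 0) | 0) | =a=> q20
  q20 = (0 + 0) | ((0 + 0) | 0) | (no moves)
Coarsest stable partition (strong bisimilarity classes):
  B0 = {p0, q0}
  B1 = {p1, p11, p20, q1, q11, q20}
  B2 = {p18, p19, p5, q18, q19, q5}
  B3 = {p3, q3}
  B4 = {p6, q6}
  B5 = {p12, p15, q12, q15}
  B6 = {p17, q17}
  B7 = {p13, q13}
  B8 = {p8, q8}
  B9 = {p16, q16}
  B10 = {p9, q9}
  B11 = {p4, q4}
  B12 = {p10, p7, q10, q7}
  B13 = {p14, q14}
  B14 = {p2, q2}
p0 ∈ B0, q0 ∈ B0 → same block

P ~ Q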